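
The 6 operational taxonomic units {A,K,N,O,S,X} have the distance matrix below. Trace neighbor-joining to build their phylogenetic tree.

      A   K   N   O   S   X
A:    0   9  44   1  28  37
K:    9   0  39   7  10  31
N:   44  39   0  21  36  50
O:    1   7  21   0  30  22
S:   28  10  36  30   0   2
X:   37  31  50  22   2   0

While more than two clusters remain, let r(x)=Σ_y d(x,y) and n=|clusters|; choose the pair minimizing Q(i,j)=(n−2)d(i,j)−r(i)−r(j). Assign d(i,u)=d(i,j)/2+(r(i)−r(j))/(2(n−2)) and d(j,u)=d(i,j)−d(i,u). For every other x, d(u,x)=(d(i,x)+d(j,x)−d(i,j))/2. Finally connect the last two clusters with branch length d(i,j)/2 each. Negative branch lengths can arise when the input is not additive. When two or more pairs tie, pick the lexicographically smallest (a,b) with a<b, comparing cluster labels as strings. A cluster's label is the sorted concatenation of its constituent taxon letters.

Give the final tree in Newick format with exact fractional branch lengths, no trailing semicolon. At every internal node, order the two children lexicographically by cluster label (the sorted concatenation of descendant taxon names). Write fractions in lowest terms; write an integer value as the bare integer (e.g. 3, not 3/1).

(((A:75/16,O:-59/16):65/16,K:55/16):77/32,(N:77/3,(S:-7/2,X:11/2):49/3):77/32)

1. join S+X (d=2, Q=-240) ⇒ SX; edges |S|=-7/2, |X|=11/2
  updated: d(A,SX)=63/2, d(K,SX)=39/2, d(N,SX)=42, d(O,SX)=25
2. join N+SX (d=42, Q=-138) ⇒ NSX; edges |N|=77/3, |SX|=49/3
  updated: d(A,NSX)=67/4, d(K,NSX)=33/4, d(NSX,O)=2
3. join A+O (d=1, Q=-139/4) ⇒ AO; edges |A|=75/16, |O|=-59/16
  updated: d(AO,K)=15/2, d(AO,NSX)=71/8
4. join AO+K (d=15/2, Q=-197/8) ⇒ AKO; edges |AO|=65/16, |K|=55/16
  updated: d(AKO,NSX)=77/16
5. join AKO+NSX (d=77/16) ⇒ AKNOSX; edges |AKO|=77/32, |NSX|=77/32
final tree: (((A:75/16,O:-59/16):65/16,K:55/16):77/32,(N:77/3,(S:-7/2,X:11/2):49/3):77/32)
total length: 917/16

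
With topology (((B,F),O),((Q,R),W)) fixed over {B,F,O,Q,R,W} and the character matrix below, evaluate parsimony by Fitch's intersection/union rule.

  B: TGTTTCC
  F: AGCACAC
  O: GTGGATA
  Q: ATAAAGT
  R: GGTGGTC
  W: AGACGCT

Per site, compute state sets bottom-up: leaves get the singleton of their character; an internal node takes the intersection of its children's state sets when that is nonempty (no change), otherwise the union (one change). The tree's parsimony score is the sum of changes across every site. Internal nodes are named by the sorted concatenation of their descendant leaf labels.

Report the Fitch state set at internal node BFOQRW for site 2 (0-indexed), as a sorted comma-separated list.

[col 0] BF: children B:{T}, F:{A} ∪→ {A,T}; cost 1
[col 0] BFO: children BF:{A,T}, O:{G} ∪→ {A,G,T}; cost 1
[col 0] QR: children Q:{A}, R:{G} ∪→ {A,G}; cost 1
[col 0] QRW: children QR:{A,G}, W:{A} ∩→ {A}; cost 0
[col 0] BFOQRW: children BFO:{A,G,T}, QRW:{A} ∩→ {A}; cost 0
[col 1] BF: children B:{G}, F:{G} ∩→ {G}; cost 0
[col 1] BFO: children BF:{G}, O:{T} ∪→ {G,T}; cost 1
[col 1] QR: children Q:{T}, R:{G} ∪→ {G,T}; cost 1
[col 1] QRW: children QR:{G,T}, W:{G} ∩→ {G}; cost 0
[col 1] BFOQRW: children BFO:{G,T}, QRW:{G} ∩→ {G}; cost 0
[col 2] BF: children B:{T}, F:{C} ∪→ {C,T}; cost 1
[col 2] BFO: children BF:{C,T}, O:{G} ∪→ {C,G,T}; cost 1
[col 2] QR: children Q:{A}, R:{T} ∪→ {A,T}; cost 1
[col 2] QRW: children QR:{A,T}, W:{A} ∩→ {A}; cost 0
[col 2] BFOQRW: children BFO:{C,G,T}, QRW:{A} ∪→ {A,C,G,T}; cost 1
[col 3] BF: children B:{T}, F:{A} ∪→ {A,T}; cost 1
[col 3] BFO: children BF:{A,T}, O:{G} ∪→ {A,G,T}; cost 1
[col 3] QR: children Q:{A}, R:{G} ∪→ {A,G}; cost 1
[col 3] QRW: children QR:{A,G}, W:{C} ∪→ {A,C,G}; cost 1
[col 3] BFOQRW: children BFO:{A,G,T}, QRW:{A,C,G} ∩→ {A,G}; cost 0
[col 4] BF: children B:{T}, F:{C} ∪→ {C,T}; cost 1
[col 4] BFO: children BF:{C,T}, O:{A} ∪→ {A,C,T}; cost 1
[col 4] QR: children Q:{A}, R:{G} ∪→ {A,G}; cost 1
[col 4] QRW: children QR:{A,G}, W:{G} ∩→ {G}; cost 0
[col 4] BFOQRW: children BFO:{A,C,T}, QRW:{G} ∪→ {A,C,G,T}; cost 1
[col 5] BF: children B:{C}, F:{A} ∪→ {A,C}; cost 1
[col 5] BFO: children BF:{A,C}, O:{T} ∪→ {A,C,T}; cost 1
[col 5] QR: children Q:{G}, R:{T} ∪→ {G,T}; cost 1
[col 5] QRW: children QR:{G,T}, W:{C} ∪→ {C,G,T}; cost 1
[col 5] BFOQRW: children BFO:{A,C,T}, QRW:{C,G,T} ∩→ {C,T}; cost 0
[col 6] BF: children B:{C}, F:{C} ∩→ {C}; cost 0
[col 6] BFO: children BF:{C}, O:{A} ∪→ {A,C}; cost 1
[col 6] QR: children Q:{T}, R:{C} ∪→ {C,T}; cost 1
[col 6] QRW: children QR:{C,T}, W:{T} ∩→ {T}; cost 0
[col 6] BFOQRW: children BFO:{A,C}, QRW:{T} ∪→ {A,C,T}; cost 1
per-site changes: [3, 2, 4, 4, 4, 4, 3]; total = 24

A,C,G,T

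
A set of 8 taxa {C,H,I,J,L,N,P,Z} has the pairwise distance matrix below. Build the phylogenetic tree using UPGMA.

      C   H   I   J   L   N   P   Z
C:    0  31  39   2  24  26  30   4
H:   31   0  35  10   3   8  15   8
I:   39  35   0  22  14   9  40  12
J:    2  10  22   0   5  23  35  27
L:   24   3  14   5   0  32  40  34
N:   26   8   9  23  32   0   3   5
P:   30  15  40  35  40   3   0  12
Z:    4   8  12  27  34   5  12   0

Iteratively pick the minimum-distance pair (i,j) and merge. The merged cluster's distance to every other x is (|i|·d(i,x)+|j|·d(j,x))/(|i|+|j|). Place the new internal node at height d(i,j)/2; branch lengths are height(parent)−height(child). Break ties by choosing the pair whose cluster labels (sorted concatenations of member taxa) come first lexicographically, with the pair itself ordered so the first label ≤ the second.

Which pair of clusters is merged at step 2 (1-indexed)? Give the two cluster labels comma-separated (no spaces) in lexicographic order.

H,L

iteration 1: select C,J (d=2); attach at lengths (1, 1); label the merged cluster CJ
  updated: d(CJ,H)=41/2, d(CJ,I)=61/2, d(CJ,L)=29/2, d(CJ,N)=49/2, d(CJ,P)=65/2, d(CJ,Z)=31/2
iteration 2: select H,L (d=3); attach at lengths (3/2, 3/2); label the merged cluster HL
  updated: d(CJ,HL)=35/2, d(HL,I)=49/2, d(HL,N)=20, d(HL,P)=55/2, d(HL,Z)=21
iteration 3: select N,P (d=3); attach at lengths (3/2, 3/2); label the merged cluster NP
  updated: d(CJ,NP)=57/2, d(HL,NP)=95/4, d(I,NP)=49/2, d(NP,Z)=17/2
iteration 4: select NP,Z (d=17/2); attach at lengths (11/4, 17/4); label the merged cluster NPZ
  updated: d(CJ,NPZ)=145/6, d(HL,NPZ)=137/6, d(I,NPZ)=61/3
iteration 5: select CJ,HL (d=35/2); attach at lengths (31/4, 29/4); label the merged cluster CHJL
  updated: d(CHJL,I)=55/2, d(CHJL,NPZ)=47/2
iteration 6: select I,NPZ (d=61/3); attach at lengths (61/6, 71/12); label the merged cluster INPZ
  updated: d(CHJL,INPZ)=49/2
iteration 7: select CHJL,INPZ (d=49/2); attach at lengths (7/2, 25/12); label the merged cluster CHIJLNPZ
final tree: (((C:1,J:1):31/4,(H:3/2,L:3/2):29/4):7/2,(I:61/6,((N:3/2,P:3/2):11/4,Z:17/4):71/12):25/12)
total length: 155/3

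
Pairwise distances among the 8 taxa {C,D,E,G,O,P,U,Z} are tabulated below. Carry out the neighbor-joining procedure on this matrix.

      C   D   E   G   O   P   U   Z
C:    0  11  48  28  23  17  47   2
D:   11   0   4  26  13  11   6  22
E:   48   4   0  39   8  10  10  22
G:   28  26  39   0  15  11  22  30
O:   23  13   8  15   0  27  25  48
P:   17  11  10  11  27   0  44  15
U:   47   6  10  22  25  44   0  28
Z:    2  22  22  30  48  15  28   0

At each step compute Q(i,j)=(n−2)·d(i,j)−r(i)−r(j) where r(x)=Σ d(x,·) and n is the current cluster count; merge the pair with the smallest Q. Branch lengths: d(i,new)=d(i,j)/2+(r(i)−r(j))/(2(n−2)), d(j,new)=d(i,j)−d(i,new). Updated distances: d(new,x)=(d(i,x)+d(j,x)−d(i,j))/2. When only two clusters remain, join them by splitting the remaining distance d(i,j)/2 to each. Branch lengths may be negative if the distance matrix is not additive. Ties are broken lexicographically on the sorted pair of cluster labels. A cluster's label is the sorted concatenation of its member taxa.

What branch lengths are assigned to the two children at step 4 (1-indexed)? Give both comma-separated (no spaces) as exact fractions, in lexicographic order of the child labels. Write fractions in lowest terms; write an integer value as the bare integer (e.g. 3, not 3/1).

step 1: merge (C,Z) at d=2, Q=-331; branch lengths C→7/4, Z→1/4; new cluster CZ
  updated: d(CZ,D)=31/2, d(CZ,E)=34, d(CZ,G)=28, d(CZ,O)=69/2, d(CZ,P)=15, d(CZ,U)=73/2
step 2: merge (CZ,P) at d=15, Q=-413/2; branch lengths CZ→241/20, P→59/20; new cluster CPZ
  updated: d(CPZ,D)=23/4, d(CPZ,E)=29/2, d(CPZ,G)=12, d(CPZ,O)=93/4, d(CPZ,U)=131/4
step 3: merge (CPZ,G) at d=12, Q=-617/4; branch lengths CPZ→89/32, G→295/32; new cluster CGPZ
  updated: d(CGPZ,D)=79/8, d(CGPZ,E)=83/4, d(CGPZ,O)=105/8, d(CGPZ,U)=171/8
step 4: merge (CGPZ,O) at d=105/8, Q=-679/8; branch lengths CGPZ→121/16, O→89/16; new cluster CGOPZ
  updated: d(CGOPZ,D)=39/8, d(CGOPZ,E)=125/16, d(CGOPZ,U)=133/8
step 5: merge (CGOPZ,E) at d=125/16, Q=-71/2; branch lengths CGOPZ→185/32, E→65/32; new cluster CEGOPZ
  updated: d(CEGOPZ,D)=17/32, d(CEGOPZ,U)=301/32
step 6: merge (CEGOPZ,D) at d=17/32, Q=-255/16; branch lengths CEGOPZ→63/32, D→-23/16; new cluster CDEGOPZ
  updated: d(CDEGOPZ,U)=119/16
step 7: merge (CDEGOPZ,U) at d=119/16; branch lengths CDEGOPZ→119/32, U→119/32; new cluster CDEGOPUZ
final tree: (((((((C:7/4,Z:1/4):241/20,P:59/20):89/32,G:295/32):121/16,O:89/16):185/32,E:65/32):63/32,D:-23/16):119/32,U:119/32)
total length: 1853/32

121/16,89/16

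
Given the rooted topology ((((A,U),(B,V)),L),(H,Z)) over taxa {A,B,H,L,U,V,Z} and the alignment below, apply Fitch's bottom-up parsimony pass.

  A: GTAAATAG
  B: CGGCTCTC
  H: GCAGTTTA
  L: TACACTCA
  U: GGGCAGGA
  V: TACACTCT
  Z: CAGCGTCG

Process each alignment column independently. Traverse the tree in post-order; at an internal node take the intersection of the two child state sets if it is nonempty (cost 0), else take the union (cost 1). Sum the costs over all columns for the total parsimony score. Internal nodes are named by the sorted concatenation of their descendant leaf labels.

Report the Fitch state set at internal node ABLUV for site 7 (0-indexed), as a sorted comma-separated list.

A

site 0, node AU: A={G} ∩ U={G} → {G} (+0)
site 0, node BV: B={C} ∪ V={T} → {C,T} (+1)
site 0, node ABUV: AU={G} ∪ BV={C,T} → {C,G,T} (+1)
site 0, node ABLUV: ABUV={C,G,T} ∩ L={T} → {T} (+0)
site 0, node HZ: H={G} ∪ Z={C} → {C,G} (+1)
site 0, node ABHLUVZ: ABLUV={T} ∪ HZ={C,G} → {C,G,T} (+1)
site 1, node AU: A={T} ∪ U={G} → {G,T} (+1)
site 1, node BV: B={G} ∪ V={A} → {A,G} (+1)
site 1, node ABUV: AU={G,T} ∩ BV={A,G} → {G} (+0)
site 1, node ABLUV: ABUV={G} ∪ L={A} → {A,G} (+1)
site 1, node HZ: H={C} ∪ Z={A} → {A,C} (+1)
site 1, node ABHLUVZ: ABLUV={A,G} ∩ HZ={A,C} → {A} (+0)
site 2, node AU: A={A} ∪ U={G} → {A,G} (+1)
site 2, node BV: B={G} ∪ V={C} → {C,G} (+1)
site 2, node ABUV: AU={A,G} ∩ BV={C,G} → {G} (+0)
site 2, node ABLUV: ABUV={G} ∪ L={C} → {C,G} (+1)
site 2, node HZ: H={A} ∪ Z={G} → {A,G} (+1)
site 2, node ABHLUVZ: ABLUV={C,G} ∩ HZ={A,G} → {G} (+0)
site 3, node AU: A={A} ∪ U={C} → {A,C} (+1)
site 3, node BV: B={C} ∪ V={A} → {A,C} (+1)
site 3, node ABUV: AU={A,C} ∩ BV={A,C} → {A,C} (+0)
site 3, node ABLUV: ABUV={A,C} ∩ L={A} → {A} (+0)
site 3, node HZ: H={G} ∪ Z={C} → {C,G} (+1)
site 3, node ABHLUVZ: ABLUV={A} ∪ HZ={C,G} → {A,C,G} (+1)
site 4, node AU: A={A} ∩ U={A} → {A} (+0)
site 4, node BV: B={T} ∪ V={C} → {C,T} (+1)
site 4, node ABUV: AU={A} ∪ BV={C,T} → {A,C,T} (+1)
site 4, node ABLUV: ABUV={A,C,T} ∩ L={C} → {C} (+0)
site 4, node HZ: H={T} ∪ Z={G} → {G,T} (+1)
site 4, node ABHLUVZ: ABLUV={C} ∪ HZ={G,T} → {C,G,T} (+1)
site 5, node AU: A={T} ∪ U={G} → {G,T} (+1)
site 5, node BV: B={C} ∪ V={T} → {C,T} (+1)
site 5, node ABUV: AU={G,T} ∩ BV={C,T} → {T} (+0)
site 5, node ABLUV: ABUV={T} ∩ L={T} → {T} (+0)
site 5, node HZ: H={T} ∩ Z={T} → {T} (+0)
site 5, node ABHLUVZ: ABLUV={T} ∩ HZ={T} → {T} (+0)
site 6, node AU: A={A} ∪ U={G} → {A,G} (+1)
site 6, node BV: B={T} ∪ V={C} → {C,T} (+1)
site 6, node ABUV: AU={A,G} ∪ BV={C,T} → {A,C,G,T} (+1)
site 6, node ABLUV: ABUV={A,C,G,T} ∩ L={C} → {C} (+0)
site 6, node HZ: H={T} ∪ Z={C} → {C,T} (+1)
site 6, node ABHLUVZ: ABLUV={C} ∩ HZ={C,T} → {C} (+0)
site 7, node AU: A={G} ∪ U={A} → {A,G} (+1)
site 7, node BV: B={C} ∪ V={T} → {C,T} (+1)
site 7, node ABUV: AU={A,G} ∪ BV={C,T} → {A,C,G,T} (+1)
site 7, node ABLUV: ABUV={A,C,G,T} ∩ L={A} → {A} (+0)
site 7, node HZ: H={A} ∪ Z={G} → {A,G} (+1)
site 7, node ABHLUVZ: ABLUV={A} ∩ HZ={A,G} → {A} (+0)
per-site changes: [4, 4, 4, 4, 4, 2, 4, 4]; total = 30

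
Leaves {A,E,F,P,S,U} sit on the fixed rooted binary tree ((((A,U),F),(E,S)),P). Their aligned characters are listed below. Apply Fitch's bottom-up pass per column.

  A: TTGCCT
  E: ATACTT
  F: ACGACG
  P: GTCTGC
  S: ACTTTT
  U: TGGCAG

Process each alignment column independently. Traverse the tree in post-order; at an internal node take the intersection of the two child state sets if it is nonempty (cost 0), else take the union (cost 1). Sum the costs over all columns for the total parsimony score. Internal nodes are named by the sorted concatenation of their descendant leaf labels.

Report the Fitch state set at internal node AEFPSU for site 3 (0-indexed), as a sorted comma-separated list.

C,T

[col 0] AU: children A:{T}, U:{T} ∩→ {T}; cost 0
[col 0] AFU: children AU:{T}, F:{A} ∪→ {A,T}; cost 1
[col 0] ES: children E:{A}, S:{A} ∩→ {A}; cost 0
[col 0] AEFSU: children AFU:{A,T}, ES:{A} ∩→ {A}; cost 0
[col 0] AEFPSU: children AEFSU:{A}, P:{G} ∪→ {A,G}; cost 1
[col 1] AU: children A:{T}, U:{G} ∪→ {G,T}; cost 1
[col 1] AFU: children AU:{G,T}, F:{C} ∪→ {C,G,T}; cost 1
[col 1] ES: children E:{T}, S:{C} ∪→ {C,T}; cost 1
[col 1] AEFSU: children AFU:{C,G,T}, ES:{C,T} ∩→ {C,T}; cost 0
[col 1] AEFPSU: children AEFSU:{C,T}, P:{T} ∩→ {T}; cost 0
[col 2] AU: children A:{G}, U:{G} ∩→ {G}; cost 0
[col 2] AFU: children AU:{G}, F:{G} ∩→ {G}; cost 0
[col 2] ES: children E:{A}, S:{T} ∪→ {A,T}; cost 1
[col 2] AEFSU: children AFU:{G}, ES:{A,T} ∪→ {A,G,T}; cost 1
[col 2] AEFPSU: children AEFSU:{A,G,T}, P:{C} ∪→ {A,C,G,T}; cost 1
[col 3] AU: children A:{C}, U:{C} ∩→ {C}; cost 0
[col 3] AFU: children AU:{C}, F:{A} ∪→ {A,C}; cost 1
[col 3] ES: children E:{C}, S:{T} ∪→ {C,T}; cost 1
[col 3] AEFSU: children AFU:{A,C}, ES:{C,T} ∩→ {C}; cost 0
[col 3] AEFPSU: children AEFSU:{C}, P:{T} ∪→ {C,T}; cost 1
[col 4] AU: children A:{C}, U:{A} ∪→ {A,C}; cost 1
[col 4] AFU: children AU:{A,C}, F:{C} ∩→ {C}; cost 0
[col 4] ES: children E:{T}, S:{T} ∩→ {T}; cost 0
[col 4] AEFSU: children AFU:{C}, ES:{T} ∪→ {C,T}; cost 1
[col 4] AEFPSU: children AEFSU:{C,T}, P:{G} ∪→ {C,G,T}; cost 1
[col 5] AU: children A:{T}, U:{G} ∪→ {G,T}; cost 1
[col 5] AFU: children AU:{G,T}, F:{G} ∩→ {G}; cost 0
[col 5] ES: children E:{T}, S:{T} ∩→ {T}; cost 0
[col 5] AEFSU: children AFU:{G}, ES:{T} ∪→ {G,T}; cost 1
[col 5] AEFPSU: children AEFSU:{G,T}, P:{C} ∪→ {C,G,T}; cost 1
per-site changes: [2, 3, 3, 3, 3, 3]; total = 17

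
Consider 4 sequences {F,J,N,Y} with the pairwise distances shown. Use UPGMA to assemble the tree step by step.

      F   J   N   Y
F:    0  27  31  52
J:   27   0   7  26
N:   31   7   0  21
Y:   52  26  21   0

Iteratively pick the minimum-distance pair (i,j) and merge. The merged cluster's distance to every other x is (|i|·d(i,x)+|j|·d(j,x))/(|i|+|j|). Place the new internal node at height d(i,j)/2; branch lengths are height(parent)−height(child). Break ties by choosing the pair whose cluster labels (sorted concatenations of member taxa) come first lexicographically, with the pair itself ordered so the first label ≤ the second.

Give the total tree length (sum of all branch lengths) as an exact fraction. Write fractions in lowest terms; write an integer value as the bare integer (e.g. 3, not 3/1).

1. join J+N (d=7) ⇒ JN; edges |J|=7/2, |N|=7/2
  updated: d(F,JN)=29, d(JN,Y)=47/2
2. join JN+Y (d=47/2) ⇒ JNY; edges |JN|=33/4, |Y|=47/4
  updated: d(F,JNY)=110/3
3. join F+JNY (d=110/3) ⇒ FJNY; edges |F|=55/3, |JNY|=79/12
final tree: (F:55/3,((J:7/2,N:7/2):33/4,Y:47/4):79/12)
total length: 623/12

623/12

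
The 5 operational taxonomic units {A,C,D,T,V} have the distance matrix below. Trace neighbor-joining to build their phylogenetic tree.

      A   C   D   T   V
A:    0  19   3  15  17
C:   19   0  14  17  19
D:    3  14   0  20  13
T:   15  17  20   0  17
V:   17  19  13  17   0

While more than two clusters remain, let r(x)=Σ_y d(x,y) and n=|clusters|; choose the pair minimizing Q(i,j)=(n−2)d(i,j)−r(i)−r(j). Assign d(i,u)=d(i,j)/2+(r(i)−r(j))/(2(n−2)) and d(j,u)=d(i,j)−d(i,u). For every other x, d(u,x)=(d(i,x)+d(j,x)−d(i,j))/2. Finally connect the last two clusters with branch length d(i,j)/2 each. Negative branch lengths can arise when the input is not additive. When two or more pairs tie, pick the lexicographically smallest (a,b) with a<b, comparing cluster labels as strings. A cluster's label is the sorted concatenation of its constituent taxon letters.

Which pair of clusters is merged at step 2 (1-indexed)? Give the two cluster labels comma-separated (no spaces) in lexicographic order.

iteration 1: select A,D (d=3, Q=-95); attach at lengths (13/6, 5/6); label the merged cluster AD
  updated: d(AD,C)=15, d(AD,T)=16, d(AD,V)=27/2
iteration 2: select AD,V (d=27/2, Q=-67); attach at lengths (11/2, 8); label the merged cluster ADV
  updated: d(ADV,C)=41/4, d(ADV,T)=39/4
iteration 3: select ADV,C (d=41/4, Q=-37); attach at lengths (3/2, 35/4); label the merged cluster ACDV
  updated: d(ACDV,T)=33/4
iteration 4: select ACDV,T (d=33/4); attach at lengths (33/8, 33/8); label the merged cluster ACDTV
final tree: ((((A:13/6,D:5/6):11/2,V:8):3/2,C:35/4):33/8,T:33/8)
total length: 35

AD,V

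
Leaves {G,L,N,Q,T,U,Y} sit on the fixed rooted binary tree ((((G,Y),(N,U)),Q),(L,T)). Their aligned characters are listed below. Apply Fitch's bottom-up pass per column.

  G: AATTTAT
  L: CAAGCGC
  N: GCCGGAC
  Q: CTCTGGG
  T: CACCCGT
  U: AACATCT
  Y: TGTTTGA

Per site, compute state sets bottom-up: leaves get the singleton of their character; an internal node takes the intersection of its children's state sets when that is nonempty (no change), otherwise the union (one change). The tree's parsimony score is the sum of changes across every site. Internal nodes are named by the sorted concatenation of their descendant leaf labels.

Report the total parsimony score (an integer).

site 0, node GY: G={A} ∪ Y={T} → {A,T} (+1)
site 0, node NU: N={G} ∪ U={A} → {A,G} (+1)
site 0, node GNUY: GY={A,T} ∩ NU={A,G} → {A} (+0)
site 0, node GNQUY: GNUY={A} ∪ Q={C} → {A,C} (+1)
site 0, node LT: L={C} ∩ T={C} → {C} (+0)
site 0, node GLNQTUY: GNQUY={A,C} ∩ LT={C} → {C} (+0)
site 1, node GY: G={A} ∪ Y={G} → {A,G} (+1)
site 1, node NU: N={C} ∪ U={A} → {A,C} (+1)
site 1, node GNUY: GY={A,G} ∩ NU={A,C} → {A} (+0)
site 1, node GNQUY: GNUY={A} ∪ Q={T} → {A,T} (+1)
site 1, node LT: L={A} ∩ T={A} → {A} (+0)
site 1, node GLNQTUY: GNQUY={A,T} ∩ LT={A} → {A} (+0)
site 2, node GY: G={T} ∩ Y={T} → {T} (+0)
site 2, node NU: N={C} ∩ U={C} → {C} (+0)
site 2, node GNUY: GY={T} ∪ NU={C} → {C,T} (+1)
site 2, node GNQUY: GNUY={C,T} ∩ Q={C} → {C} (+0)
site 2, node LT: L={A} ∪ T={C} → {A,C} (+1)
site 2, node GLNQTUY: GNQUY={C} ∩ LT={A,C} → {C} (+0)
site 3, node GY: G={T} ∩ Y={T} → {T} (+0)
site 3, node NU: N={G} ∪ U={A} → {A,G} (+1)
site 3, node GNUY: GY={T} ∪ NU={A,G} → {A,G,T} (+1)
site 3, node GNQUY: GNUY={A,G,T} ∩ Q={T} → {T} (+0)
site 3, node LT: L={G} ∪ T={C} → {C,G} (+1)
site 3, node GLNQTUY: GNQUY={T} ∪ LT={C,G} → {C,G,T} (+1)
site 4, node GY: G={T} ∩ Y={T} → {T} (+0)
site 4, node NU: N={G} ∪ U={T} → {G,T} (+1)
site 4, node GNUY: GY={T} ∩ NU={G,T} → {T} (+0)
site 4, node GNQUY: GNUY={T} ∪ Q={G} → {G,T} (+1)
site 4, node LT: L={C} ∩ T={C} → {C} (+0)
site 4, node GLNQTUY: GNQUY={G,T} ∪ LT={C} → {C,G,T} (+1)
site 5, node GY: G={A} ∪ Y={G} → {A,G} (+1)
site 5, node NU: N={A} ∪ U={C} → {A,C} (+1)
site 5, node GNUY: GY={A,G} ∩ NU={A,C} → {A} (+0)
site 5, node GNQUY: GNUY={A} ∪ Q={G} → {A,G} (+1)
site 5, node LT: L={G} ∩ T={G} → {G} (+0)
site 5, node GLNQTUY: GNQUY={A,G} ∩ LT={G} → {G} (+0)
site 6, node GY: G={T} ∪ Y={A} → {A,T} (+1)
site 6, node NU: N={C} ∪ U={T} → {C,T} (+1)
site 6, node GNUY: GY={A,T} ∩ NU={C,T} → {T} (+0)
site 6, node GNQUY: GNUY={T} ∪ Q={G} → {G,T} (+1)
site 6, node LT: L={C} ∪ T={T} → {C,T} (+1)
site 6, node GLNQTUY: GNQUY={G,T} ∩ LT={C,T} → {T} (+0)
per-site changes: [3, 3, 2, 4, 3, 3, 4]; total = 22

22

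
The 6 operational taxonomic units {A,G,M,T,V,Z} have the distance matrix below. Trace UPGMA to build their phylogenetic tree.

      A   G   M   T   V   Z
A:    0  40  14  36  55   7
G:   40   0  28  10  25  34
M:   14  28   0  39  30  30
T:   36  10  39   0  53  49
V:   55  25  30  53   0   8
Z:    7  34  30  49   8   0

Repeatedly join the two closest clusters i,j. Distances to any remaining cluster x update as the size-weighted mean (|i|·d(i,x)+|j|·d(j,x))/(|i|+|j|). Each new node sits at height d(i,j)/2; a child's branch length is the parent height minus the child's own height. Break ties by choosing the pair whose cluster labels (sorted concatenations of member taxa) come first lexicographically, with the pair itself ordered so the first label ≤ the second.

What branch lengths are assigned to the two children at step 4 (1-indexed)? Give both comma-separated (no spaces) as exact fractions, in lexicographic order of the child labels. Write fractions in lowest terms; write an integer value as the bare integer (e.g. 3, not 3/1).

iteration 1: select A,Z (d=7); attach at lengths (7/2, 7/2); label the merged cluster AZ
  updated: d(AZ,G)=37, d(AZ,M)=22, d(AZ,T)=85/2, d(AZ,V)=63/2
iteration 2: select G,T (d=10); attach at lengths (5, 5); label the merged cluster GT
  updated: d(AZ,GT)=159/4, d(GT,M)=67/2, d(GT,V)=39
iteration 3: select AZ,M (d=22); attach at lengths (15/2, 11); label the merged cluster AMZ
  updated: d(AMZ,GT)=113/3, d(AMZ,V)=31
iteration 4: select AMZ,V (d=31); attach at lengths (9/2, 31/2); label the merged cluster AMVZ
  updated: d(AMVZ,GT)=38
iteration 5: select AMVZ,GT (d=38); attach at lengths (7/2, 14); label the merged cluster AGMTVZ
final tree: ((((A:7/2,Z:7/2):15/2,M:11):9/2,V:31/2):7/2,(G:5,T:5):14)
total length: 73

9/2,31/2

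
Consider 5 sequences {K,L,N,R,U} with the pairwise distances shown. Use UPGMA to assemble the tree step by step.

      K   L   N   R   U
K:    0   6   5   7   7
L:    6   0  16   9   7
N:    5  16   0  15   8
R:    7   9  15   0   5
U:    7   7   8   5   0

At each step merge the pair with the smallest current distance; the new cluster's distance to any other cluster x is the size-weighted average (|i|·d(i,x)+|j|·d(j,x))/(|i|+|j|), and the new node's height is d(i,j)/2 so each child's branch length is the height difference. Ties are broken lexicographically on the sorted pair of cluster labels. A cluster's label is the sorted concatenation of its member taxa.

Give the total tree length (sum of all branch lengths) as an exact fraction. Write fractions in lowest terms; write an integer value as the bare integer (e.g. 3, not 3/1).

step 1: merge (K,N) at d=5; branch lengths K→5/2, N→5/2; new cluster KN
  updated: d(KN,L)=11, d(KN,R)=11, d(KN,U)=15/2
step 2: merge (R,U) at d=5; branch lengths R→5/2, U→5/2; new cluster RU
  updated: d(KN,RU)=37/4, d(L,RU)=8
step 3: merge (L,RU) at d=8; branch lengths L→4, RU→3/2; new cluster LRU
  updated: d(KN,LRU)=59/6
step 4: merge (KN,LRU) at d=59/6; branch lengths KN→29/12, LRU→11/12; new cluster KLNRU
final tree: ((K:5/2,N:5/2):29/12,(L:4,(R:5/2,U:5/2):3/2):11/12)
total length: 113/6

113/6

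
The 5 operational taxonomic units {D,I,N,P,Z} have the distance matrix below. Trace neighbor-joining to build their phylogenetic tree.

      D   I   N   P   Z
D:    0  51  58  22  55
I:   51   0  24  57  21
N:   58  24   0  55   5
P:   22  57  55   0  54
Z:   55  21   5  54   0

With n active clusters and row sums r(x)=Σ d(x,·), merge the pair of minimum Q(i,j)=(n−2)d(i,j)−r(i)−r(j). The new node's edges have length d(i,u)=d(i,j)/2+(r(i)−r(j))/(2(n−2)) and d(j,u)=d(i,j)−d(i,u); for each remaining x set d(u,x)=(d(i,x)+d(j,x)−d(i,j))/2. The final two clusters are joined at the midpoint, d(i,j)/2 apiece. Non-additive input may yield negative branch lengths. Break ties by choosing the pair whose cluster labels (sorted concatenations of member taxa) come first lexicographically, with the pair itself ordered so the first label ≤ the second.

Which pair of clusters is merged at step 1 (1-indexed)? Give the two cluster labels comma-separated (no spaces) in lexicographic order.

step 1: merge (D,P) at d=22, Q=-308; branch lengths D→32/3, P→34/3; new cluster DP
  updated: d(DP,I)=43, d(DP,N)=91/2, d(DP,Z)=87/2
step 2: merge (DP,I) at d=43, Q=-134; branch lengths DP→65/2, I→21/2; new cluster DIP
  updated: d(DIP,N)=53/4, d(DIP,Z)=43/4
step 3: merge (DIP,N) at d=53/4, Q=-29; branch lengths DIP→19/2, N→15/4; new cluster DINP
  updated: d(DINP,Z)=5/4
step 4: merge (DINP,Z) at d=5/4; branch lengths DINP→5/8, Z→5/8; new cluster DINPZ
final tree: ((((D:32/3,P:34/3):65/2,I:21/2):19/2,N:15/4):5/8,Z:5/8)
total length: 159/2

D,P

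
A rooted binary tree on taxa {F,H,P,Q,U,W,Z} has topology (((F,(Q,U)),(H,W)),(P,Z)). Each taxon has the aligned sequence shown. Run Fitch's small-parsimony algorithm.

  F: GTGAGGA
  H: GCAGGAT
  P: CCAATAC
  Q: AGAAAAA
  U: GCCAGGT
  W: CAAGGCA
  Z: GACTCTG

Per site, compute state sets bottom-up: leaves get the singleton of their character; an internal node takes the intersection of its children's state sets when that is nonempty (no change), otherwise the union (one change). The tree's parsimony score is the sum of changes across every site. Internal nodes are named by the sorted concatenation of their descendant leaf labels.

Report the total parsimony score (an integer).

23

QU@0: {A} ∪ {G} = {A,G} (union, +1)
FQU@0: {G} ∩ {A,G} = {G} (intersection, +0)
HW@0: {G} ∪ {C} = {C,G} (union, +1)
FHQUW@0: {G} ∩ {C,G} = {G} (intersection, +0)
PZ@0: {C} ∪ {G} = {C,G} (union, +1)
FHPQUWZ@0: {G} ∩ {C,G} = {G} (intersection, +0)
QU@1: {G} ∪ {C} = {C,G} (union, +1)
FQU@1: {T} ∪ {C,G} = {C,G,T} (union, +1)
HW@1: {C} ∪ {A} = {A,C} (union, +1)
FHQUW@1: {C,G,T} ∩ {A,C} = {C} (intersection, +0)
PZ@1: {C} ∪ {A} = {A,C} (union, +1)
FHPQUWZ@1: {C} ∩ {A,C} = {C} (intersection, +0)
QU@2: {A} ∪ {C} = {A,C} (union, +1)
FQU@2: {G} ∪ {A,C} = {A,C,G} (union, +1)
HW@2: {A} ∩ {A} = {A} (intersection, +0)
FHQUW@2: {A,C,G} ∩ {A} = {A} (intersection, +0)
PZ@2: {A} ∪ {C} = {A,C} (union, +1)
FHPQUWZ@2: {A} ∩ {A,C} = {A} (intersection, +0)
QU@3: {A} ∩ {A} = {A} (intersection, +0)
FQU@3: {A} ∩ {A} = {A} (intersection, +0)
HW@3: {G} ∩ {G} = {G} (intersection, +0)
FHQUW@3: {A} ∪ {G} = {A,G} (union, +1)
PZ@3: {A} ∪ {T} = {A,T} (union, +1)
FHPQUWZ@3: {A,G} ∩ {A,T} = {A} (intersection, +0)
QU@4: {A} ∪ {G} = {A,G} (union, +1)
FQU@4: {G} ∩ {A,G} = {G} (intersection, +0)
HW@4: {G} ∩ {G} = {G} (intersection, +0)
FHQUW@4: {G} ∩ {G} = {G} (intersection, +0)
PZ@4: {T} ∪ {C} = {C,T} (union, +1)
FHPQUWZ@4: {G} ∪ {C,T} = {C,G,T} (union, +1)
QU@5: {A} ∪ {G} = {A,G} (union, +1)
FQU@5: {G} ∩ {A,G} = {G} (intersection, +0)
HW@5: {A} ∪ {C} = {A,C} (union, +1)
FHQUW@5: {G} ∪ {A,C} = {A,C,G} (union, +1)
PZ@5: {A} ∪ {T} = {A,T} (union, +1)
FHPQUWZ@5: {A,C,G} ∩ {A,T} = {A} (intersection, +0)
QU@6: {A} ∪ {T} = {A,T} (union, +1)
FQU@6: {A} ∩ {A,T} = {A} (intersection, +0)
HW@6: {T} ∪ {A} = {A,T} (union, +1)
FHQUW@6: {A} ∩ {A,T} = {A} (intersection, +0)
PZ@6: {C} ∪ {G} = {C,G} (union, +1)
FHPQUWZ@6: {A} ∪ {C,G} = {A,C,G} (union, +1)
per-site changes: [3, 4, 3, 2, 3, 4, 4]; total = 23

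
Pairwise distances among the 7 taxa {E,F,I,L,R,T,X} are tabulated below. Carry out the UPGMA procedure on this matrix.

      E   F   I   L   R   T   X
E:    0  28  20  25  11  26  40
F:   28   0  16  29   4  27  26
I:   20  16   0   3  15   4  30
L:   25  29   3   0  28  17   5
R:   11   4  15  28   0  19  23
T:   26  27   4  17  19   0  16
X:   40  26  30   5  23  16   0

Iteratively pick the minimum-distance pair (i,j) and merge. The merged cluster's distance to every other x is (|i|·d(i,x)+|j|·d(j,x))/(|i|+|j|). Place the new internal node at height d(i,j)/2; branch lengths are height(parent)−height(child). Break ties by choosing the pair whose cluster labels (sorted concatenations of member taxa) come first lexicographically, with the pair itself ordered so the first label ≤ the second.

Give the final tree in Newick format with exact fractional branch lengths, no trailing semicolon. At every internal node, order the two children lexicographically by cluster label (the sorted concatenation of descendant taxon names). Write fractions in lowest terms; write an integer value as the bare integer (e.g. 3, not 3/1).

iteration 1: select I,L (d=3); attach at lengths (3/2, 3/2); label the merged cluster IL
  updated: d(E,IL)=45/2, d(F,IL)=45/2, d(IL,R)=43/2, d(IL,T)=21/2, d(IL,X)=35/2
iteration 2: select F,R (d=4); attach at lengths (2, 2); label the merged cluster FR
  updated: d(E,FR)=39/2, d(FR,IL)=22, d(FR,T)=23, d(FR,X)=49/2
iteration 3: select IL,T (d=21/2); attach at lengths (15/4, 21/4); label the merged cluster ILT
  updated: d(E,ILT)=71/3, d(FR,ILT)=67/3, d(ILT,X)=17
iteration 4: select ILT,X (d=17); attach at lengths (13/4, 17/2); label the merged cluster ILTX
  updated: d(E,ILTX)=111/4, d(FR,ILTX)=183/8
iteration 5: select E,FR (d=39/2); attach at lengths (39/4, 31/4); label the merged cluster EFR
  updated: d(EFR,ILTX)=49/2
iteration 6: select EFR,ILTX (d=49/2); attach at lengths (5/2, 15/4); label the merged cluster EFILRTX
final tree: ((E:39/4,(F:2,R:2):31/4):5/2,(((I:3/2,L:3/2):15/4,T:21/4):13/4,X:17/2):15/4)
total length: 103/2

((E:39/4,(F:2,R:2):31/4):5/2,(((I:3/2,L:3/2):15/4,T:21/4):13/4,X:17/2):15/4)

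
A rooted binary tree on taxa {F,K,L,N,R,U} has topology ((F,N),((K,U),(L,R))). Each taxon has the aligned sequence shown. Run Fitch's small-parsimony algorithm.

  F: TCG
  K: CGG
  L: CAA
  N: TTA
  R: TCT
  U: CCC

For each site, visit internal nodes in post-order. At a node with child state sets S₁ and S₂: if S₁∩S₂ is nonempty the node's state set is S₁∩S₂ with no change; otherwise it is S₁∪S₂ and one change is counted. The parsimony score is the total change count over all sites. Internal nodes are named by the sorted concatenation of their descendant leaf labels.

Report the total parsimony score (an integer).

9

FN@0: {T} ∩ {T} = {T} (intersection, +0)
KU@0: {C} ∩ {C} = {C} (intersection, +0)
LR@0: {C} ∪ {T} = {C,T} (union, +1)
KLRU@0: {C} ∩ {C,T} = {C} (intersection, +0)
FKLNRU@0: {T} ∪ {C} = {C,T} (union, +1)
FN@1: {C} ∪ {T} = {C,T} (union, +1)
KU@1: {G} ∪ {C} = {C,G} (union, +1)
LR@1: {A} ∪ {C} = {A,C} (union, +1)
KLRU@1: {C,G} ∩ {A,C} = {C} (intersection, +0)
FKLNRU@1: {C,T} ∩ {C} = {C} (intersection, +0)
FN@2: {G} ∪ {A} = {A,G} (union, +1)
KU@2: {G} ∪ {C} = {C,G} (union, +1)
LR@2: {A} ∪ {T} = {A,T} (union, +1)
KLRU@2: {C,G} ∪ {A,T} = {A,C,G,T} (union, +1)
FKLNRU@2: {A,G} ∩ {A,C,G,T} = {A,G} (intersection, +0)
per-site changes: [2, 3, 4]; total = 9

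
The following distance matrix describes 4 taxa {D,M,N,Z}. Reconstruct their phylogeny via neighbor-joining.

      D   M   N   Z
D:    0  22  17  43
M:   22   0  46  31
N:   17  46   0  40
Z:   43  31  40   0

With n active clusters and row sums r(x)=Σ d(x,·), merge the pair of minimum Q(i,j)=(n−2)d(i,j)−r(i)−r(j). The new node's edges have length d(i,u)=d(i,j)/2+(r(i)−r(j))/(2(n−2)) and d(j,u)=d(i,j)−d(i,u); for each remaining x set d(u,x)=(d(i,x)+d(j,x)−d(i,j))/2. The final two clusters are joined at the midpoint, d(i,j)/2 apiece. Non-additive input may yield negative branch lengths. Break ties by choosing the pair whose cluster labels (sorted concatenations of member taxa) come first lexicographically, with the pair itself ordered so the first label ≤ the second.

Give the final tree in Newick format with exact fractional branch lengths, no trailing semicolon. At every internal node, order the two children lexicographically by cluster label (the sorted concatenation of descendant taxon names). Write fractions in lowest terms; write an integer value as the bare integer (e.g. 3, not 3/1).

(((D:13/4,N:55/4):55/4,M:47/4):77/8,Z:77/8)

1. join D+N (d=17, Q=-151) ⇒ DN; edges |D|=13/4, |N|=55/4
  updated: d(DN,M)=51/2, d(DN,Z)=33
2. join DN+M (d=51/2, Q=-179/2) ⇒ DMN; edges |DN|=55/4, |M|=47/4
  updated: d(DMN,Z)=77/4
3. join DMN+Z (d=77/4) ⇒ DMNZ; edges |DMN|=77/8, |Z|=77/8
final tree: (((D:13/4,N:55/4):55/4,M:47/4):77/8,Z:77/8)
total length: 247/4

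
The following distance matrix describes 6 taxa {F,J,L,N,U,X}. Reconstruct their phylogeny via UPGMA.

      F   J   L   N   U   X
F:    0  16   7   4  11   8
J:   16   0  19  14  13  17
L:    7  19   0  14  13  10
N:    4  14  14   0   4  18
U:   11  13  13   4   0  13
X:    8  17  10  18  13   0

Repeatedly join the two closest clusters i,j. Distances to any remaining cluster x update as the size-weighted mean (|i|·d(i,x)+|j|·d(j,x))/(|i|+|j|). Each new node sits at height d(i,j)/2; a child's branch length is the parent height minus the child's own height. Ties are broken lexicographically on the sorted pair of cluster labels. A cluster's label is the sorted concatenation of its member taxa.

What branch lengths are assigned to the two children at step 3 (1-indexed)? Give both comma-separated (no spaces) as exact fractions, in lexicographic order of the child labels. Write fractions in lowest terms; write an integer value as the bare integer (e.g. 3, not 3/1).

5,5

1. join F+N (d=4) ⇒ FN; edges |F|=2, |N|=2
  updated: d(FN,J)=15, d(FN,L)=21/2, d(FN,U)=15/2, d(FN,X)=13
2. join FN+U (d=15/2) ⇒ FNU; edges |FN|=7/4, |U|=15/4
  updated: d(FNU,J)=43/3, d(FNU,L)=34/3, d(FNU,X)=13
3. join L+X (d=10) ⇒ LX; edges |L|=5, |X|=5
  updated: d(FNU,LX)=73/6, d(J,LX)=18
4. join FNU+LX (d=73/6) ⇒ FLNUX; edges |FNU|=7/3, |LX|=13/12
  updated: d(FLNUX,J)=79/5
5. join FLNUX+J (d=79/5) ⇒ FJLNUX; edges |FLNUX|=109/60, |J|=79/10
final tree: ((((F:2,N:2):7/4,U:15/4):7/3,(L:5,X:5):13/12):109/60,J:79/10)
total length: 979/30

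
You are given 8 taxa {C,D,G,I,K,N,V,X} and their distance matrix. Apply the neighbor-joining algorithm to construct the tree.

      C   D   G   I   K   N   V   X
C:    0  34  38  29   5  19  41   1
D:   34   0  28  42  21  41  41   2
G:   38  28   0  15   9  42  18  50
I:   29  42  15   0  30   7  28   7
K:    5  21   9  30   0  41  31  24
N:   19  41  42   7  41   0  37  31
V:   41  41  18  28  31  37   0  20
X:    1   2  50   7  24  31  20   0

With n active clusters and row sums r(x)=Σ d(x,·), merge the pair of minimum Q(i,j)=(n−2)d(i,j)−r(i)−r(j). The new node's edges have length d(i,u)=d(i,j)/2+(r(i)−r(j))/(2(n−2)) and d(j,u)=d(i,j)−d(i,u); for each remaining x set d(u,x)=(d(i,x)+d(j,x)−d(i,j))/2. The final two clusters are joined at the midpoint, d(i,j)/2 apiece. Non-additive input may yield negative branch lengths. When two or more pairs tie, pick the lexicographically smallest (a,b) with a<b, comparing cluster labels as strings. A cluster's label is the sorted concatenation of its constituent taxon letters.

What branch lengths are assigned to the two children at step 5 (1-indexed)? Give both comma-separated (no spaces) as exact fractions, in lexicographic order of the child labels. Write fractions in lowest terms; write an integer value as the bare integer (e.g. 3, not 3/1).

iteration 1: select I,N (d=7, Q=-334); attach at lengths (-3/2, 17/2); label the merged cluster IN
  updated: d(C,IN)=41/2, d(D,IN)=38, d(G,IN)=25, d(IN,K)=32, d(IN,V)=29, d(IN,X)=31/2
iteration 2: select D,X (d=2, Q=-533/2); attach at lengths (123/20, -83/20); label the merged cluster DX
  updated: d(C,DX)=33/2, d(DX,G)=38, d(DX,IN)=103/4, d(DX,K)=43/2, d(DX,V)=59/2
iteration 3: select G,V (d=18, Q=-409/2); attach at lengths (103/16, 185/16); label the merged cluster GV
  updated: d(C,GV)=61/2, d(DX,GV)=99/4, d(GV,IN)=18, d(GV,K)=11
iteration 4: select C,K (d=5, Q=-127); attach at lengths (3, 2); label the merged cluster CK
  updated: d(CK,DX)=33/2, d(CK,GV)=73/4, d(CK,IN)=95/4
iteration 5: select CK,DX (d=33/2, Q=-185/2); attach at lengths (49/8, 83/8); label the merged cluster CDKX
  updated: d(CDKX,GV)=53/4, d(CDKX,IN)=33/2
iteration 6: select CDKX,GV (d=53/4, Q=-191/4); attach at lengths (47/8, 59/8); label the merged cluster CDGKVX
  updated: d(CDGKVX,IN)=85/8
iteration 7: select CDGKVX,IN (d=85/8); attach at lengths (85/16, 85/16); label the merged cluster CDGIKNVX
final tree: ((((C:3,K:2):49/8,(D:123/20,X:-83/20):83/8):47/8,(G:103/16,V:185/16):59/8):85/16,(I:-3/2,N:17/2):85/16)
total length: 579/8

49/8,83/8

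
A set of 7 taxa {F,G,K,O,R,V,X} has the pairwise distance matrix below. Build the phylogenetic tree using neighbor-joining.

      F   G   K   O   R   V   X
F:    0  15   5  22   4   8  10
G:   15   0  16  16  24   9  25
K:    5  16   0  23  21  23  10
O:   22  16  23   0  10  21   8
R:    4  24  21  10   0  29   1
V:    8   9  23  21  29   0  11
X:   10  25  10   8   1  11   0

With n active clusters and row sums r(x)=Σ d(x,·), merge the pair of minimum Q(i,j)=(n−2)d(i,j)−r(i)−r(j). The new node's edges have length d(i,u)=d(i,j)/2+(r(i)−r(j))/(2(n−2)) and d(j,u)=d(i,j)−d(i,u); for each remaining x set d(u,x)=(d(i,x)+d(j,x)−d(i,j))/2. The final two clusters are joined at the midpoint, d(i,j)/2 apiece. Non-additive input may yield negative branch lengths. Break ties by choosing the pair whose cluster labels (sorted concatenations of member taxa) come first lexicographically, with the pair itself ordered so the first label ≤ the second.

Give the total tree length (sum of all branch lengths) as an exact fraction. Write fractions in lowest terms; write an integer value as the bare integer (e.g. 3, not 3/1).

307/8

iteration 1: select G,V (d=9, Q=-161); attach at lengths (49/10, 41/10); label the merged cluster GV
  updated: d(F,GV)=7, d(GV,K)=15, d(GV,O)=14, d(GV,R)=22, d(GV,X)=27/2
iteration 2: select F,K (d=5, Q=-102); attach at lengths (-3/4, 23/4); label the merged cluster FK
  updated: d(FK,GV)=17/2, d(FK,O)=20, d(FK,R)=10, d(FK,X)=15/2
iteration 3: select FK,GV (d=17/2, Q=-157/2); attach at lengths (9/4, 25/4); label the merged cluster FGKV
  updated: d(FGKV,O)=51/4, d(FGKV,R)=47/4, d(FGKV,X)=25/4
iteration 4: select FGKV,O (d=51/4, Q=-36); attach at lengths (51/8, 51/8); label the merged cluster FGKOV
  updated: d(FGKOV,R)=9/2, d(FGKOV,X)=3/4
iteration 5: select FGKOV,R (d=9/2, Q=-25/4); attach at lengths (17/8, 19/8); label the merged cluster FGKORV
  updated: d(FGKORV,X)=-11/8
iteration 6: select FGKORV,X (d=-11/8); attach at lengths (-11/16, -11/16); label the merged cluster FGKORVX
final tree: (((((F:-3/4,K:23/4):9/4,(G:49/10,V:41/10):25/4):51/8,O:51/8):17/8,R:19/8):-11/16,X:-11/16)
total length: 307/8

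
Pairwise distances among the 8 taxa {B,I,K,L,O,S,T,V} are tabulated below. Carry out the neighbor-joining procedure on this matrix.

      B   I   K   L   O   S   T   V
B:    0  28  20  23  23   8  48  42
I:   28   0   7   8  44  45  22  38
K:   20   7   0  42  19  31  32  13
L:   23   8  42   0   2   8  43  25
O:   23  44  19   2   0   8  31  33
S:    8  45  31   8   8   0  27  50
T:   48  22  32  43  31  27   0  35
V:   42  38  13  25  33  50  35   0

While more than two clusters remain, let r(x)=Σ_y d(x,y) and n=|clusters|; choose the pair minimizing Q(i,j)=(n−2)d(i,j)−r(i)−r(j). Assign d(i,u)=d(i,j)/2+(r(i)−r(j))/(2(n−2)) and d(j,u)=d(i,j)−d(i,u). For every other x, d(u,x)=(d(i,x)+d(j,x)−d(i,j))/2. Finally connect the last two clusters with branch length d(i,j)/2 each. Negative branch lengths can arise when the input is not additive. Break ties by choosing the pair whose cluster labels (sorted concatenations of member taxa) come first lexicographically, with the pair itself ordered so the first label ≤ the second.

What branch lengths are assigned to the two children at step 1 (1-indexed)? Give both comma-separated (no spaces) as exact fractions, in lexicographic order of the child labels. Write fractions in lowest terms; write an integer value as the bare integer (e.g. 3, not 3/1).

1/2,25/2

step 1: merge (K,V) at d=13, Q=-322; branch lengths K→1/2, V→25/2; new cluster KV
  updated: d(B,KV)=49/2, d(I,KV)=16, d(KV,L)=27, d(KV,O)=39/2, d(KV,S)=34, d(KV,T)=27
step 2: merge (I,T) at d=22, Q=-251; branch lengths I→15/2, T→29/2; new cluster IT
  updated: d(B,IT)=27, d(IT,KV)=21/2, d(IT,L)=29/2, d(IT,O)=53/2, d(IT,S)=25
step 3: merge (IT,KV) at d=21/2, Q=-177; branch lengths IT→15/4, KV→27/4; new cluster IKTV
  updated: d(B,IKTV)=41/2, d(IKTV,L)=31/2, d(IKTV,O)=71/4, d(IKTV,S)=97/4
step 4: merge (B,S) at d=8, Q=-395/4; branch lengths B→67/8, S→-3/8; new cluster BS
  updated: d(BS,IKTV)=147/8, d(BS,L)=23/2, d(BS,O)=23/2
step 5: merge (BS,IKTV) at d=147/8, Q=-225/4; branch lengths BS→53/8, IKTV→47/4; new cluster BIKSTV
  updated: d(BIKSTV,L)=69/16, d(BIKSTV,O)=87/16
step 6: merge (BIKSTV,L) at d=69/16, Q=-47/4; branch lengths BIKSTV→31/8, L→7/16; new cluster BIKLSTV
  updated: d(BIKLSTV,O)=25/16
step 7: merge (BIKLSTV,O) at d=25/16; branch lengths BIKLSTV→25/32, O→25/32; new cluster BIKLOSTV
final tree: ((((B:67/8,S:-3/8):53/8,((I:15/2,T:29/2):15/4,(K:1/2,V:25/2):27/4):47/4):31/8,L:7/16):25/32,O:25/32)
total length: 311/4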